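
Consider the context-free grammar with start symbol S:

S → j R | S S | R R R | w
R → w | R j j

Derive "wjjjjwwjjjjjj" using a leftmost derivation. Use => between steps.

S => RRR => RjjRR => RjjjjRR => wjjjjRR => wjjjjwR => wjjjjwRjj => wjjjjwRjjjj => wjjjjwRjjjjjj => wjjjjwwjjjjjj

S => RRR   [S → R R R]
RRR => RjjRR   [R → R j j]
RjjRR => RjjjjRR   [R → R j j]
RjjjjRR => wjjjjRR   [R → w]
wjjjjRR => wjjjjwR   [R → w]
wjjjjwR => wjjjjwRjj   [R → R j j]
wjjjjwRjj => wjjjjwRjjjj   [R → R j j]
wjjjjwRjjjj => wjjjjwRjjjjjj   [R → R j j]
wjjjjwRjjjjjj => wjjjjwwjjjjjj   [R → w]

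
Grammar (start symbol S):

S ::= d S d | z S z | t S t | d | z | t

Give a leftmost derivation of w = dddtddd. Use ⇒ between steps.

S ⇒ dSd ⇒ ddSdd ⇒ dddSddd ⇒ dddtddd

S ⇒ dSd   [S ::= d S d]
dSd ⇒ ddSdd   [S ::= d S d]
ddSdd ⇒ dddSddd   [S ::= d S d]
dddSddd ⇒ dddtddd   [S ::= t]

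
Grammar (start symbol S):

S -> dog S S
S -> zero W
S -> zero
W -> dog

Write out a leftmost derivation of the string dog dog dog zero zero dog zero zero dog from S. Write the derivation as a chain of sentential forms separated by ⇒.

S ⇒ dog S S ⇒ dog dog S S S ⇒ dog dog dog S S S S ⇒ dog dog dog zero S S S ⇒ dog dog dog zero zero W S S ⇒ dog dog dog zero zero dog S S ⇒ dog dog dog zero zero dog zero S ⇒ dog dog dog zero zero dog zero zero W ⇒ dog dog dog zero zero dog zero zero dog

S ⇒ dog S S   [S -> dog S S]
dog S S ⇒ dog dog S S S   [S -> dog S S]
dog dog S S S ⇒ dog dog dog S S S S   [S -> dog S S]
dog dog dog S S S S ⇒ dog dog dog zero S S S   [S -> zero]
dog dog dog zero S S S ⇒ dog dog dog zero zero W S S   [S -> zero W]
dog dog dog zero zero W S S ⇒ dog dog dog zero zero dog S S   [W -> dog]
dog dog dog zero zero dog S S ⇒ dog dog dog zero zero dog zero S   [S -> zero]
dog dog dog zero zero dog zero S ⇒ dog dog dog zero zero dog zero zero W   [S -> zero W]
dog dog dog zero zero dog zero zero W ⇒ dog dog dog zero zero dog zero zero dog   [W -> dog]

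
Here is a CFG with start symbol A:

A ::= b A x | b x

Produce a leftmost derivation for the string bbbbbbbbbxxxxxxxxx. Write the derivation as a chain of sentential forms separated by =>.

A => bAx   [A ::= b A x]
bAx => bbAxx   [A ::= b A x]
bbAxx => bbbAxxx   [A ::= b A x]
bbbAxxx => bbbbAxxxx   [A ::= b A x]
bbbbAxxxx => bbbbbAxxxxx   [A ::= b A x]
bbbbbAxxxxx => bbbbbbAxxxxxx   [A ::= b A x]
bbbbbbAxxxxxx => bbbbbbbAxxxxxxx   [A ::= b A x]
bbbbbbbAxxxxxxx => bbbbbbbbAxxxxxxxx   [A ::= b A x]
bbbbbbbbAxxxxxxxx => bbbbbbbbbxxxxxxxxx   [A ::= b x]

A => bAx => bbAxx => bbbAxxx => bbbbAxxxx => bbbbbAxxxxx => bbbbbbAxxxxxx => bbbbbbbAxxxxxxx => bbbbbbbbAxxxxxxxx => bbbbbbbbbxxxxxxxxx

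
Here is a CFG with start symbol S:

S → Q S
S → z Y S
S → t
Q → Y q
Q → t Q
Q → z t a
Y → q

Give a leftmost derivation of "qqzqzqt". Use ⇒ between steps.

S ⇒ QS   [S → Q S]
QS ⇒ YqS   [Q → Y q]
YqS ⇒ qqS   [Y → q]
qqS ⇒ qqzYS   [S → z Y S]
qqzYS ⇒ qqzqS   [Y → q]
qqzqS ⇒ qqzqzYS   [S → z Y S]
qqzqzYS ⇒ qqzqzqS   [Y → q]
qqzqzqS ⇒ qqzqzqt   [S → t]

S ⇒ QS ⇒ YqS ⇒ qqS ⇒ qqzYS ⇒ qqzqS ⇒ qqzqzYS ⇒ qqzqzqS ⇒ qqzqzqt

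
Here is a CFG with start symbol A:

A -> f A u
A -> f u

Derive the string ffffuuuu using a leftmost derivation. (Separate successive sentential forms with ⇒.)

A⇒fAu⇒ffAuu⇒fffAuuu⇒ffffuuuu

A ⇒ fAu   [A -> f A u]
fAu ⇒ ffAuu   [A -> f A u]
ffAuu ⇒ fffAuuu   [A -> f A u]
fffAuuu ⇒ ffffuuuu   [A -> f u]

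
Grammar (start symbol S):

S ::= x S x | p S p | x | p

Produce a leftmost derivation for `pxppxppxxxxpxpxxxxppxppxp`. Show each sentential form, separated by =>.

S=>pSp=>pxSxp=>pxpSpxp=>pxppSppxp=>pxppxSxppxp=>pxppxpSpxppxp=>pxppxppSppxppxp=>pxppxppxSxppxppxp=>pxppxppxxSxxppxppxp=>pxppxppxxxSxxxppxppxp=>pxppxppxxxxSxxxxppxppxp=>pxppxppxxxxpSpxxxxppxppxp=>pxppxppxxxxpxpxxxxppxppxp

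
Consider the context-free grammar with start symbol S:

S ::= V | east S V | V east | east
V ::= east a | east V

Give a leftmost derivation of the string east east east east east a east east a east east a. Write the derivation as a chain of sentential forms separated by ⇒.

S ⇒ east S V ⇒ east east S V V ⇒ east east V east V V ⇒ east east east V east V V ⇒ east east east east V east V V ⇒ east east east east east a east V V ⇒ east east east east east a east east a V ⇒ east east east east east a east east a east V ⇒ east east east east east a east east a east east a

S ⇒ east S V   [S ::= east S V]
east S V ⇒ east east S V V   [S ::= east S V]
east east S V V ⇒ east east V east V V   [S ::= V east]
east east V east V V ⇒ east east east V east V V   [V ::= east V]
east east east V east V V ⇒ east east east east V east V V   [V ::= east V]
east east east east V east V V ⇒ east east east east east a east V V   [V ::= east a]
east east east east east a east V V ⇒ east east east east east a east east a V   [V ::= east a]
east east east east east a east east a V ⇒ east east east east east a east east a east V   [V ::= east V]
east east east east east a east east a east V ⇒ east east east east east a east east a east east a   [V ::= east a]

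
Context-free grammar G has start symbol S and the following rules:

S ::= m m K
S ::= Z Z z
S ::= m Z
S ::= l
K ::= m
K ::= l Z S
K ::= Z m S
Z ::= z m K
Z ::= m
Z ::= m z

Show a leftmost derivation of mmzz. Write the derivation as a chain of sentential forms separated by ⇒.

S ⇒ ZZz ⇒ mZz ⇒ mmzz

S ⇒ ZZz   [S ::= Z Z z]
ZZz ⇒ mZz   [Z ::= m]
mZz ⇒ mmzz   [Z ::= m z]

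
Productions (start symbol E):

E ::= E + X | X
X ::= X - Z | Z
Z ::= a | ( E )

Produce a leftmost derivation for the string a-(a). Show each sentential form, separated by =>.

E => X   [E ::= X]
X => X-Z   [X ::= X - Z]
X-Z => Z-Z   [X ::= Z]
Z-Z => a-Z   [Z ::= a]
a-Z => a-(E)   [Z ::= ( E )]
a-(E) => a-(X)   [E ::= X]
a-(X) => a-(Z)   [X ::= Z]
a-(Z) => a-(a)   [Z ::= a]

E => X => X-Z => Z-Z => a-Z => a-(E) => a-(X) => a-(Z) => a-(a)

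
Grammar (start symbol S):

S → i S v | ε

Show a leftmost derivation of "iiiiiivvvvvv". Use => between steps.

S => iSv => iiSvv => iiiSvvv => iiiiSvvvv => iiiiiSvvvvv => iiiiiiSvvvvvv => iiiiiivvvvvv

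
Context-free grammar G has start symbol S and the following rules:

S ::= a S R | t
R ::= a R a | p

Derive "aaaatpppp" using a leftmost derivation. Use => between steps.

S => aSR => aaSRR => aaaSRRR => aaaaSRRRR => aaaatRRRR => aaaatpRRR => aaaatppRR => aaaatpppR => aaaatpppp

S => aSR   [S ::= a S R]
aSR => aaSRR   [S ::= a S R]
aaSRR => aaaSRRR   [S ::= a S R]
aaaSRRR => aaaaSRRRR   [S ::= a S R]
aaaaSRRRR => aaaatRRRR   [S ::= t]
aaaatRRRR => aaaatpRRR   [R ::= p]
aaaatpRRR => aaaatppRR   [R ::= p]
aaaatppRR => aaaatpppR   [R ::= p]
aaaatpppR => aaaatpppp   [R ::= p]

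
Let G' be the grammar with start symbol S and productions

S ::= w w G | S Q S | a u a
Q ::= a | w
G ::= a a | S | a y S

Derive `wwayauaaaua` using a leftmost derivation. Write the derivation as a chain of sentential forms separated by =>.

S=>wwG=>wwayS=>wwaySQS=>wwayauaQS=>wwayauaaS=>wwayauaaaua

S => wwG   [S ::= w w G]
wwG => wwayS   [G ::= a y S]
wwayS => wwaySQS   [S ::= S Q S]
wwaySQS => wwayauaQS   [S ::= a u a]
wwayauaQS => wwayauaaS   [Q ::= a]
wwayauaaS => wwayauaaaua   [S ::= a u a]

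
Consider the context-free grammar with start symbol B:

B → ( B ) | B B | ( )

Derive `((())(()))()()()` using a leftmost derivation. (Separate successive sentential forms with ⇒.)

B ⇒ BB   [B → B B]
BB ⇒ BBB   [B → B B]
BBB ⇒ BBBB   [B → B B]
BBBB ⇒ (B)BBB   [B → ( B )]
(B)BBB ⇒ (BB)BBB   [B → B B]
(BB)BBB ⇒ ((B)B)BBB   [B → ( B )]
((B)B)BBB ⇒ ((())B)BBB   [B → ( )]
((())B)BBB ⇒ ((())(B))BBB   [B → ( B )]
((())(B))BBB ⇒ ((())(()))BBB   [B → ( )]
((())(()))BBB ⇒ ((())(()))()BB   [B → ( )]
((())(()))()BB ⇒ ((())(()))()()B   [B → ( )]
((())(()))()()B ⇒ ((())(()))()()()   [B → ( )]

B ⇒ BB ⇒ BBB ⇒ BBBB ⇒ (B)BBB ⇒ (BB)BBB ⇒ ((B)B)BBB ⇒ ((())B)BBB ⇒ ((())(B))BBB ⇒ ((())(()))BBB ⇒ ((())(()))()BB ⇒ ((())(()))()()B ⇒ ((())(()))()()()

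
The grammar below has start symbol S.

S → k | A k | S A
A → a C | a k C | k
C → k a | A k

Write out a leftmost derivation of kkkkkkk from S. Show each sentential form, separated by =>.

S => SA => SAA => SAAA => SAAAA => SAAAAA => AkAAAAA => kkAAAAA => kkkAAAA => kkkkAAA => kkkkkAA => kkkkkkA => kkkkkkk

S => SA   [S → S A]
SA => SAA   [S → S A]
SAA => SAAA   [S → S A]
SAAA => SAAAA   [S → S A]
SAAAA => SAAAAA   [S → S A]
SAAAAA => AkAAAAA   [S → A k]
AkAAAAA => kkAAAAA   [A → k]
kkAAAAA => kkkAAAA   [A → k]
kkkAAAA => kkkkAAA   [A → k]
kkkkAAA => kkkkkAA   [A → k]
kkkkkAA => kkkkkkA   [A → k]
kkkkkkA => kkkkkkk   [A → k]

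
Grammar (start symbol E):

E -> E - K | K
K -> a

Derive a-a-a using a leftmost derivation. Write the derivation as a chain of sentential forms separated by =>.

E => E-K => E-K-K => K-K-K => a-K-K => a-a-K => a-a-a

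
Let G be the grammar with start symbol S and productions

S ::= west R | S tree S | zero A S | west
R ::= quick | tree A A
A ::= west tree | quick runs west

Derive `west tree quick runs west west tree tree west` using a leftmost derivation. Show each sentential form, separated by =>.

S => S tree S   [S ::= S tree S]
S tree S => west R tree S   [S ::= west R]
west R tree S => west tree A A tree S   [R ::= tree A A]
west tree A A tree S => west tree quick runs west A tree S   [A ::= quick runs west]
west tree quick runs west A tree S => west tree quick runs west west tree tree S   [A ::= west tree]
west tree quick runs west west tree tree S => west tree quick runs west west tree tree west   [S ::= west]

S => S tree S => west R tree S => west tree A A tree S => west tree quick runs west A tree S => west tree quick runs west west tree tree S => west tree quick runs west west tree tree west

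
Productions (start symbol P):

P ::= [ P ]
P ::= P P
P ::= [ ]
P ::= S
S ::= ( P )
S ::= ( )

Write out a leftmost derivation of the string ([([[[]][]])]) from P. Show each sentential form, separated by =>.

P => S => (P) => ([P]) => ([S]) => ([(P)]) => ([([P])]) => ([([PP])]) => ([([[P]P])]) => ([([[[]]P])]) => ([([[[]][]])])

P => S   [P ::= S]
S => (P)   [S ::= ( P )]
(P) => ([P])   [P ::= [ P ]]
([P]) => ([S])   [P ::= S]
([S]) => ([(P)])   [S ::= ( P )]
([(P)]) => ([([P])])   [P ::= [ P ]]
([([P])]) => ([([PP])])   [P ::= P P]
([([PP])]) => ([([[P]P])])   [P ::= [ P ]]
([([[P]P])]) => ([([[[]]P])])   [P ::= [ ]]
([([[[]]P])]) => ([([[[]][]])])   [P ::= [ ]]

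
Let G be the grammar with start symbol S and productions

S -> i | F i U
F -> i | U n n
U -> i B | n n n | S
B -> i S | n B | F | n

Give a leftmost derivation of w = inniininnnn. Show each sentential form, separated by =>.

S => FiU => UnniU => SnniU => inniU => inniiB => inniinB => inniinF => inniinUnn => inniiniBnn => inniininBnn => inniininnnn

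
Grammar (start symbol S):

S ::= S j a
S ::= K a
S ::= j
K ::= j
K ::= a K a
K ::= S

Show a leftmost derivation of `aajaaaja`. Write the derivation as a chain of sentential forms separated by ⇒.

S ⇒ Sja   [S ::= S j a]
Sja ⇒ Kaja   [S ::= K a]
Kaja ⇒ aKaaja   [K ::= a K a]
aKaaja ⇒ aaKaaaja   [K ::= a K a]
aaKaaaja ⇒ aajaaaja   [K ::= j]

S ⇒ Sja ⇒ Kaja ⇒ aKaaja ⇒ aaKaaaja ⇒ aajaaaja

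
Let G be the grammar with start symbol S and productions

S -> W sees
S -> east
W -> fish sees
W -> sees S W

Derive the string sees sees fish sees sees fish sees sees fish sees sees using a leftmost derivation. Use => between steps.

S => W sees   [S -> W sees]
W sees => sees S W sees   [W -> sees S W]
sees S W sees => sees W sees W sees   [S -> W sees]
sees W sees W sees => sees sees S W sees W sees   [W -> sees S W]
sees sees S W sees W sees => sees sees W sees W sees W sees   [S -> W sees]
sees sees W sees W sees W sees => sees sees fish sees sees W sees W sees   [W -> fish sees]
sees sees fish sees sees W sees W sees => sees sees fish sees sees fish sees sees W sees   [W -> fish sees]
sees sees fish sees sees fish sees sees W sees => sees sees fish sees sees fish sees sees fish sees sees   [W -> fish sees]

S => W sees => sees S W sees => sees W sees W sees => sees sees S W sees W sees => sees sees W sees W sees W sees => sees sees fish sees sees W sees W sees => sees sees fish sees sees fish sees sees W sees => sees sees fish sees sees fish sees sees fish sees sees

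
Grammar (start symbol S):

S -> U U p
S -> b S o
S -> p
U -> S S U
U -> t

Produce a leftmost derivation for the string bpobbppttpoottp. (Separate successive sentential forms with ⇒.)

S⇒UUp⇒SSUUp⇒bSoSUUp⇒bpoSUUp⇒bpobSoUUp⇒bpobbSooUUp⇒bpobbUUpooUUp⇒bpobbSSUUpooUUp⇒bpobbpSUUpooUUp⇒bpobbppUUpooUUp⇒bpobbpptUpooUUp⇒bpobbppttpooUUp⇒bpobbppttpootUp⇒bpobbppttpoottp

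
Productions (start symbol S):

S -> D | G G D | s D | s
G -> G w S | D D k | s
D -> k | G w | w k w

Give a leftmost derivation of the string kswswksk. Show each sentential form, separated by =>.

S=>GGD=>DDkGD=>kDkGD=>kGwkGD=>kGwSwkGD=>kswSwkGD=>kswswkGD=>kswswksD=>kswswksk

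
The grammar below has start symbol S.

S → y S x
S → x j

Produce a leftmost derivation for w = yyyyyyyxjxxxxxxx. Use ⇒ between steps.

S ⇒ ySx ⇒ yySxx ⇒ yyySxxx ⇒ yyyySxxxx ⇒ yyyyySxxxxx ⇒ yyyyyySxxxxxx ⇒ yyyyyyySxxxxxxx ⇒ yyyyyyyxjxxxxxxx

S ⇒ ySx   [S → y S x]
ySx ⇒ yySxx   [S → y S x]
yySxx ⇒ yyySxxx   [S → y S x]
yyySxxx ⇒ yyyySxxxx   [S → y S x]
yyyySxxxx ⇒ yyyyySxxxxx   [S → y S x]
yyyyySxxxxx ⇒ yyyyyySxxxxxx   [S → y S x]
yyyyyySxxxxxx ⇒ yyyyyyySxxxxxxx   [S → y S x]
yyyyyyySxxxxxxx ⇒ yyyyyyyxjxxxxxxx   [S → x j]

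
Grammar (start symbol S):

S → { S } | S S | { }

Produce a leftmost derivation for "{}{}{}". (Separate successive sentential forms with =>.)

S => SS => {}S => {}SS => {}{}S => {}{}{}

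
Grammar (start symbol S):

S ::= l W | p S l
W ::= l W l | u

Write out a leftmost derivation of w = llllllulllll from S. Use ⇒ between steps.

S⇒lW⇒llWl⇒lllWll⇒llllWlll⇒lllllWllll⇒llllllWlllll⇒llllllulllll

S ⇒ lW   [S ::= l W]
lW ⇒ llWl   [W ::= l W l]
llWl ⇒ lllWll   [W ::= l W l]
lllWll ⇒ llllWlll   [W ::= l W l]
llllWlll ⇒ lllllWllll   [W ::= l W l]
lllllWllll ⇒ llllllWlllll   [W ::= l W l]
llllllWlllll ⇒ llllllulllll   [W ::= u]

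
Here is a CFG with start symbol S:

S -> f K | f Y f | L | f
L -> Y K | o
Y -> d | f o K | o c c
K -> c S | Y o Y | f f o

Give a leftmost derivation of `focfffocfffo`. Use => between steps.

S => L   [S -> L]
L => YK   [L -> Y K]
YK => foKK   [Y -> f o K]
foKK => focSK   [K -> c S]
focSK => focfKK   [S -> f K]
focfKK => focfffoK   [K -> f f o]
focfffoK => focfffocS   [K -> c S]
focfffocS => focfffocfK   [S -> f K]
focfffocfK => focfffocfffo   [K -> f f o]

S => L => YK => foKK => focSK => focfKK => focfffoK => focfffocS => focfffocfK => focfffocfffo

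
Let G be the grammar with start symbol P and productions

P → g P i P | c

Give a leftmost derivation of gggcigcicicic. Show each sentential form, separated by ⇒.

P ⇒ gPiP ⇒ ggPiPiP ⇒ gggPiPiPiP ⇒ gggciPiPiP ⇒ gggcigPiPiPiP ⇒ gggcigciPiPiP ⇒ gggcigciciPiP ⇒ gggcigciciciP ⇒ gggcigcicicic

P ⇒ gPiP   [P → g P i P]
gPiP ⇒ ggPiPiP   [P → g P i P]
ggPiPiP ⇒ gggPiPiPiP   [P → g P i P]
gggPiPiPiP ⇒ gggciPiPiP   [P → c]
gggciPiPiP ⇒ gggcigPiPiPiP   [P → g P i P]
gggcigPiPiPiP ⇒ gggcigciPiPiP   [P → c]
gggcigciPiPiP ⇒ gggcigciciPiP   [P → c]
gggcigciciPiP ⇒ gggcigciciciP   [P → c]
gggcigciciciP ⇒ gggcigcicicic   [P → c]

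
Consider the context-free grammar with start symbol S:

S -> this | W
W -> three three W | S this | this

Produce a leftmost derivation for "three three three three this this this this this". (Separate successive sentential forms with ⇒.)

S ⇒ W ⇒ S this ⇒ W this ⇒ three three W this ⇒ three three S this this ⇒ three three W this this ⇒ three three three three W this this ⇒ three three three three S this this this ⇒ three three three three W this this this ⇒ three three three three S this this this this ⇒ three three three three this this this this this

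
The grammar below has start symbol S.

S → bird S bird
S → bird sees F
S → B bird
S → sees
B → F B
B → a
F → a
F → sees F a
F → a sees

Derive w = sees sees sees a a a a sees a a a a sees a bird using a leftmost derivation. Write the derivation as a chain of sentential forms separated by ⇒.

S ⇒ B bird ⇒ F B bird ⇒ sees F a B bird ⇒ sees sees F a a B bird ⇒ sees sees sees F a a a B bird ⇒ sees sees sees a a a a B bird ⇒ sees sees sees a a a a F B bird ⇒ sees sees sees a a a a sees F a B bird ⇒ sees sees sees a a a a sees a a B bird ⇒ sees sees sees a a a a sees a a F B bird ⇒ sees sees sees a a a a sees a a a B bird ⇒ sees sees sees a a a a sees a a a F B bird ⇒ sees sees sees a a a a sees a a a a sees B bird ⇒ sees sees sees a a a a sees a a a a sees a bird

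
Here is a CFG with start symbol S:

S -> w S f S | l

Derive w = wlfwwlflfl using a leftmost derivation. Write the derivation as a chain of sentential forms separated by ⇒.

S ⇒ wSfS ⇒ wlfS ⇒ wlfwSfS ⇒ wlfwwSfSfS ⇒ wlfwwlfSfS ⇒ wlfwwlflfS ⇒ wlfwwlflfl

S ⇒ wSfS   [S -> w S f S]
wSfS ⇒ wlfS   [S -> l]
wlfS ⇒ wlfwSfS   [S -> w S f S]
wlfwSfS ⇒ wlfwwSfSfS   [S -> w S f S]
wlfwwSfSfS ⇒ wlfwwlfSfS   [S -> l]
wlfwwlfSfS ⇒ wlfwwlflfS   [S -> l]
wlfwwlflfS ⇒ wlfwwlflfl   [S -> l]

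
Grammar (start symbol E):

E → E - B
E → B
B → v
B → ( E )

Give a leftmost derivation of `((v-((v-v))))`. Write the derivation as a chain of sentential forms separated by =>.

E => B => (E) => (B) => ((E)) => ((E-B)) => ((B-B)) => ((v-B)) => ((v-(E))) => ((v-(B))) => ((v-((E)))) => ((v-((E-B)))) => ((v-((B-B)))) => ((v-((v-B)))) => ((v-((v-v))))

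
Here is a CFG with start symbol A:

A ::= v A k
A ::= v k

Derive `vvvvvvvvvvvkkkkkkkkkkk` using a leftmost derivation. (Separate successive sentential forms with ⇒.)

A⇒vAk⇒vvAkk⇒vvvAkkk⇒vvvvAkkkk⇒vvvvvAkkkkk⇒vvvvvvAkkkkkk⇒vvvvvvvAkkkkkkk⇒vvvvvvvvAkkkkkkkk⇒vvvvvvvvvAkkkkkkkkk⇒vvvvvvvvvvAkkkkkkkkkk⇒vvvvvvvvvvvkkkkkkkkkkk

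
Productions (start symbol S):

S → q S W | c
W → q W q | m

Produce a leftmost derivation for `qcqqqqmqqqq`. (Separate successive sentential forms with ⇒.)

S ⇒ qSW   [S → q S W]
qSW ⇒ qcW   [S → c]
qcW ⇒ qcqWq   [W → q W q]
qcqWq ⇒ qcqqWqq   [W → q W q]
qcqqWqq ⇒ qcqqqWqqq   [W → q W q]
qcqqqWqqq ⇒ qcqqqqWqqqq   [W → q W q]
qcqqqqWqqqq ⇒ qcqqqqmqqqq   [W → m]

S ⇒ qSW ⇒ qcW ⇒ qcqWq ⇒ qcqqWqq ⇒ qcqqqWqqq ⇒ qcqqqqWqqqq ⇒ qcqqqqmqqqq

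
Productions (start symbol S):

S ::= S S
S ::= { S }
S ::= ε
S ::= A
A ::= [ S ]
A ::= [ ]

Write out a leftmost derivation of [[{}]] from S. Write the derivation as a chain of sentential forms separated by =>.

S => A => [S] => [SS] => [SSS] => [SSSS] => [SSSSS] => [ASSSS] => [[S]SSSS] => [[{S}]SSSS] => [[{}]SSSS] => [[{}]SSS] => [[{}]SS] => [[{}]S] => [[{}]]

S => A   [S ::= A]
A => [S]   [A ::= [ S ]]
[S] => [SS]   [S ::= S S]
[SS] => [SSS]   [S ::= S S]
[SSS] => [SSSS]   [S ::= S S]
[SSSS] => [SSSSS]   [S ::= S S]
[SSSSS] => [ASSSS]   [S ::= A]
[ASSSS] => [[S]SSSS]   [A ::= [ S ]]
[[S]SSSS] => [[{S}]SSSS]   [S ::= { S }]
[[{S}]SSSS] => [[{}]SSSS]   [S ::= ε]
[[{}]SSSS] => [[{}]SSS]   [S ::= ε]
[[{}]SSS] => [[{}]SS]   [S ::= ε]
[[{}]SS] => [[{}]S]   [S ::= ε]
[[{}]S] => [[{}]]   [S ::= ε]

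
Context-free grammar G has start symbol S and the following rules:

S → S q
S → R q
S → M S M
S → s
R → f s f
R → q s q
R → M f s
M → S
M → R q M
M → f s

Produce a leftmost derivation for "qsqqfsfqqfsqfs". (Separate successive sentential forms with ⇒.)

S ⇒ MSM ⇒ SSM ⇒ RqSM ⇒ qsqqSM ⇒ qsqqRqM ⇒ qsqqMfsqM ⇒ qsqqSfsqM ⇒ qsqqSqfsqM ⇒ qsqqRqqfsqM ⇒ qsqqfsfqqfsqM ⇒ qsqqfsfqqfsqfs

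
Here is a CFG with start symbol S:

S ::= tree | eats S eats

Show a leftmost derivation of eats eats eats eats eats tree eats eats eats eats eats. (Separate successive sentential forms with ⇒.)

S ⇒ eats S eats ⇒ eats eats S eats eats ⇒ eats eats eats S eats eats eats ⇒ eats eats eats eats S eats eats eats eats ⇒ eats eats eats eats eats S eats eats eats eats eats ⇒ eats eats eats eats eats tree eats eats eats eats eats

S ⇒ eats S eats   [S ::= eats S eats]
eats S eats ⇒ eats eats S eats eats   [S ::= eats S eats]
eats eats S eats eats ⇒ eats eats eats S eats eats eats   [S ::= eats S eats]
eats eats eats S eats eats eats ⇒ eats eats eats eats S eats eats eats eats   [S ::= eats S eats]
eats eats eats eats S eats eats eats eats ⇒ eats eats eats eats eats S eats eats eats eats eats   [S ::= eats S eats]
eats eats eats eats eats S eats eats eats eats eats ⇒ eats eats eats eats eats tree eats eats eats eats eats   [S ::= tree]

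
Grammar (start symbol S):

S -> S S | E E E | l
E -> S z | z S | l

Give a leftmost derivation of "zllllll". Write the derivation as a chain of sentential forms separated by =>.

S => EEE => zSEE => zSSEE => zEEESEE => zlEESEE => zllESEE => zlllSEE => zllllEE => zlllllE => zllllll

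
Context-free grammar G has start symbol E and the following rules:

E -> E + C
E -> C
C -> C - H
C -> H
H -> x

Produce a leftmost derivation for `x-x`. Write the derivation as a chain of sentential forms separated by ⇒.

E ⇒ C ⇒ C-H ⇒ H-H ⇒ x-H ⇒ x-x

E ⇒ C   [E -> C]
C ⇒ C-H   [C -> C - H]
C-H ⇒ H-H   [C -> H]
H-H ⇒ x-H   [H -> x]
x-H ⇒ x-x   [H -> x]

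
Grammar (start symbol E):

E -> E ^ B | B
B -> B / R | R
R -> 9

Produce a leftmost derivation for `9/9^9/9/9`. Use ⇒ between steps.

E⇒E^B⇒B^B⇒B/R^B⇒R/R^B⇒9/R^B⇒9/9^B⇒9/9^B/R⇒9/9^B/R/R⇒9/9^R/R/R⇒9/9^9/R/R⇒9/9^9/9/R⇒9/9^9/9/9

E ⇒ E^B   [E -> E ^ B]
E^B ⇒ B^B   [E -> B]
B^B ⇒ B/R^B   [B -> B / R]
B/R^B ⇒ R/R^B   [B -> R]
R/R^B ⇒ 9/R^B   [R -> 9]
9/R^B ⇒ 9/9^B   [R -> 9]
9/9^B ⇒ 9/9^B/R   [B -> B / R]
9/9^B/R ⇒ 9/9^B/R/R   [B -> B / R]
9/9^B/R/R ⇒ 9/9^R/R/R   [B -> R]
9/9^R/R/R ⇒ 9/9^9/R/R   [R -> 9]
9/9^9/R/R ⇒ 9/9^9/9/R   [R -> 9]
9/9^9/9/R ⇒ 9/9^9/9/9   [R -> 9]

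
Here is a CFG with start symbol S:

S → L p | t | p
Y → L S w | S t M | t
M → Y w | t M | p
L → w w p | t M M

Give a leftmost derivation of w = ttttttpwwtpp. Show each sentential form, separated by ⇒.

S⇒Lp⇒tMMp⇒tYwMp⇒tStMwMp⇒tttMwMp⇒ttttMwMp⇒ttttYwwMp⇒ttttStMwwMp⇒ttttttMwwMp⇒ttttttpwwMp⇒ttttttpwwtMp⇒ttttttpwwtpp

S ⇒ Lp   [S → L p]
Lp ⇒ tMMp   [L → t M M]
tMMp ⇒ tYwMp   [M → Y w]
tYwMp ⇒ tStMwMp   [Y → S t M]
tStMwMp ⇒ tttMwMp   [S → t]
tttMwMp ⇒ ttttMwMp   [M → t M]
ttttMwMp ⇒ ttttYwwMp   [M → Y w]
ttttYwwMp ⇒ ttttStMwwMp   [Y → S t M]
ttttStMwwMp ⇒ ttttttMwwMp   [S → t]
ttttttMwwMp ⇒ ttttttpwwMp   [M → p]
ttttttpwwMp ⇒ ttttttpwwtMp   [M → t M]
ttttttpwwtMp ⇒ ttttttpwwtpp   [M → p]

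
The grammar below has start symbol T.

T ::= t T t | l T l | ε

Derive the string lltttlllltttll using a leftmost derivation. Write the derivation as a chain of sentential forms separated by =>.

T => lTl   [T ::= l T l]
lTl => llTll   [T ::= l T l]
llTll => lltTtll   [T ::= t T t]
lltTtll => llttTttll   [T ::= t T t]
llttTttll => lltttTtttll   [T ::= t T t]
lltttTtttll => lltttlTltttll   [T ::= l T l]
lltttlTltttll => lltttllTlltttll   [T ::= l T l]
lltttllTlltttll => lltttlllltttll   [T ::= ε]

T => lTl => llTll => lltTtll => llttTttll => lltttTtttll => lltttlTltttll => lltttllTlltttll => lltttlllltttll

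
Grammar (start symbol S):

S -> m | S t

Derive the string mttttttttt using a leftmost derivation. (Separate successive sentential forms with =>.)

S => St   [S -> S t]
St => Stt   [S -> S t]
Stt => Sttt   [S -> S t]
Sttt => Stttt   [S -> S t]
Stttt => Sttttt   [S -> S t]
Sttttt => Stttttt   [S -> S t]
Stttttt => Sttttttt   [S -> S t]
Sttttttt => Stttttttt   [S -> S t]
Stttttttt => Sttttttttt   [S -> S t]
Sttttttttt => mttttttttt   [S -> m]

S => St => Stt => Sttt => Stttt => Sttttt => Stttttt => Sttttttt => Stttttttt => Sttttttttt => mttttttttt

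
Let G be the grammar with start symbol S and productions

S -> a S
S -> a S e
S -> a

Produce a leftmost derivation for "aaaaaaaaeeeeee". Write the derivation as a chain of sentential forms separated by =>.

S => aSe   [S -> a S e]
aSe => aaSee   [S -> a S e]
aaSee => aaaSeee   [S -> a S e]
aaaSeee => aaaaSeeee   [S -> a S e]
aaaaSeeee => aaaaaSeeee   [S -> a S]
aaaaaSeeee => aaaaaaSeeeee   [S -> a S e]
aaaaaaSeeeee => aaaaaaaSeeeeee   [S -> a S e]
aaaaaaaSeeeeee => aaaaaaaaeeeeee   [S -> a]

S=>aSe=>aaSee=>aaaSeee=>aaaaSeeee=>aaaaaSeeee=>aaaaaaSeeeee=>aaaaaaaSeeeeee=>aaaaaaaaeeeeee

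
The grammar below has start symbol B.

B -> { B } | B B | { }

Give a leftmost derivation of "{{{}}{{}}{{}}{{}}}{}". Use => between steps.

B => BB => {B}B => {BB}B => {BBB}B => {{B}BB}B => {{{}}BB}B => {{{}}{B}B}B => {{{}}{{}}B}B => {{{}}{{}}BB}B => {{{}}{{}}{B}B}B => {{{}}{{}}{{}}B}B => {{{}}{{}}{{}}{B}}B => {{{}}{{}}{{}}{{}}}B => {{{}}{{}}{{}}{{}}}{}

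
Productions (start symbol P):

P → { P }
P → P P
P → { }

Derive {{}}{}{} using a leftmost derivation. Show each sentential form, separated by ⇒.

P ⇒ PP ⇒ PPP ⇒ {P}PP ⇒ {{}}PP ⇒ {{}}{}P ⇒ {{}}{}{}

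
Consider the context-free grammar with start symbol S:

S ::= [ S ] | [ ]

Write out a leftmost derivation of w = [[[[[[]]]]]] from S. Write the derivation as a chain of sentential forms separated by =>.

S => [S] => [[S]] => [[[S]]] => [[[[S]]]] => [[[[[S]]]]] => [[[[[[]]]]]]

S => [S]   [S ::= [ S ]]
[S] => [[S]]   [S ::= [ S ]]
[[S]] => [[[S]]]   [S ::= [ S ]]
[[[S]]] => [[[[S]]]]   [S ::= [ S ]]
[[[[S]]]] => [[[[[S]]]]]   [S ::= [ S ]]
[[[[[S]]]]] => [[[[[[]]]]]]   [S ::= [ ]]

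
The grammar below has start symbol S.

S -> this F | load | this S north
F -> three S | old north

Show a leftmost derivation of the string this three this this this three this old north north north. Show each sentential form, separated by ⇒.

S ⇒ this F ⇒ this three S ⇒ this three this S north ⇒ this three this this S north north ⇒ this three this this this F north north ⇒ this three this this this three S north north ⇒ this three this this this three this F north north ⇒ this three this this this three this old north north north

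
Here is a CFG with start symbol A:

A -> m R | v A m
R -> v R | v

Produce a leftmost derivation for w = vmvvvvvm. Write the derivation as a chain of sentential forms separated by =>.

A => vAm => vmRm => vmvRm => vmvvRm => vmvvvRm => vmvvvvRm => vmvvvvvm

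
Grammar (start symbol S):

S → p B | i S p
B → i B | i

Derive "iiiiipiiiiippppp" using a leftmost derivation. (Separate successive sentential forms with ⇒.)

S ⇒ iSp ⇒ iiSpp ⇒ iiiSppp ⇒ iiiiSpppp ⇒ iiiiiSppppp ⇒ iiiiipBppppp ⇒ iiiiipiBppppp ⇒ iiiiipiiBppppp ⇒ iiiiipiiiBppppp ⇒ iiiiipiiiiBppppp ⇒ iiiiipiiiiippppp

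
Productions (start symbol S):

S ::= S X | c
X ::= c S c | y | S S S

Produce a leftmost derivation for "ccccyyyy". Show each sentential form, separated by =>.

S => SX => SXX => SXXX => cXXX => cSSSXX => ccSSXX => cccSXX => cccSXXX => cccSXXXX => ccccXXXX => ccccyXXX => ccccyyXX => ccccyyyX => ccccyyyy

S => SX   [S ::= S X]
SX => SXX   [S ::= S X]
SXX => SXXX   [S ::= S X]
SXXX => cXXX   [S ::= c]
cXXX => cSSSXX   [X ::= S S S]
cSSSXX => ccSSXX   [S ::= c]
ccSSXX => cccSXX   [S ::= c]
cccSXX => cccSXXX   [S ::= S X]
cccSXXX => cccSXXXX   [S ::= S X]
cccSXXXX => ccccXXXX   [S ::= c]
ccccXXXX => ccccyXXX   [X ::= y]
ccccyXXX => ccccyyXX   [X ::= y]
ccccyyXX => ccccyyyX   [X ::= y]
ccccyyyX => ccccyyyy   [X ::= y]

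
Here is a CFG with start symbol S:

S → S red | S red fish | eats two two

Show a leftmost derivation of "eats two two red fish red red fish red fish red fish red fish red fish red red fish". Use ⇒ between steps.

S ⇒ S red fish ⇒ S red red fish ⇒ S red fish red red fish ⇒ S red fish red fish red red fish ⇒ S red fish red fish red fish red red fish ⇒ S red fish red fish red fish red fish red red fish ⇒ S red fish red fish red fish red fish red fish red red fish ⇒ S red red fish red fish red fish red fish red fish red red fish ⇒ S red fish red red fish red fish red fish red fish red fish red red fish ⇒ eats two two red fish red red fish red fish red fish red fish red fish red red fish

S ⇒ S red fish   [S → S red fish]
S red fish ⇒ S red red fish   [S → S red]
S red red fish ⇒ S red fish red red fish   [S → S red fish]
S red fish red red fish ⇒ S red fish red fish red red fish   [S → S red fish]
S red fish red fish red red fish ⇒ S red fish red fish red fish red red fish   [S → S red fish]
S red fish red fish red fish red red fish ⇒ S red fish red fish red fish red fish red red fish   [S → S red fish]
S red fish red fish red fish red fish red red fish ⇒ S red fish red fish red fish red fish red fish red red fish   [S → S red fish]
S red fish red fish red fish red fish red fish red red fish ⇒ S red red fish red fish red fish red fish red fish red red fish   [S → S red]
S red red fish red fish red fish red fish red fish red red fish ⇒ S red fish red red fish red fish red fish red fish red fish red red fish   [S → S red fish]
S red fish red red fish red fish red fish red fish red fish red red fish ⇒ eats two two red fish red red fish red fish red fish red fish red fish red red fish   [S → eats two two]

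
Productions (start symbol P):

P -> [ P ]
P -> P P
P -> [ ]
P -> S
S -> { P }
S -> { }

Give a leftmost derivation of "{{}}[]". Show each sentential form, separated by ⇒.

P⇒PP⇒SP⇒{P}P⇒{S}P⇒{{}}P⇒{{}}[]

P ⇒ PP   [P -> P P]
PP ⇒ SP   [P -> S]
SP ⇒ {P}P   [S -> { P }]
{P}P ⇒ {S}P   [P -> S]
{S}P ⇒ {{}}P   [S -> { }]
{{}}P ⇒ {{}}[]   [P -> [ ]]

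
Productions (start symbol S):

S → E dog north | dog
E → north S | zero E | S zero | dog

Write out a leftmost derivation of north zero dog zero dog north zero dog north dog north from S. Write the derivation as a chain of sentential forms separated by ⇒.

S ⇒ E dog north ⇒ north S dog north ⇒ north E dog north dog north ⇒ north zero E dog north dog north ⇒ north zero S zero dog north dog north ⇒ north zero E dog north zero dog north dog north ⇒ north zero S zero dog north zero dog north dog north ⇒ north zero dog zero dog north zero dog north dog north

S ⇒ E dog north   [S → E dog north]
E dog north ⇒ north S dog north   [E → north S]
north S dog north ⇒ north E dog north dog north   [S → E dog north]
north E dog north dog north ⇒ north zero E dog north dog north   [E → zero E]
north zero E dog north dog north ⇒ north zero S zero dog north dog north   [E → S zero]
north zero S zero dog north dog north ⇒ north zero E dog north zero dog north dog north   [S → E dog north]
north zero E dog north zero dog north dog north ⇒ north zero S zero dog north zero dog north dog north   [E → S zero]
north zero S zero dog north zero dog north dog north ⇒ north zero dog zero dog north zero dog north dog north   [S → dog]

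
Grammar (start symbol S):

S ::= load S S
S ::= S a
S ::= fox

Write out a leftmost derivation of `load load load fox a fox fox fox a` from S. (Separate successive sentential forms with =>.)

S => S a   [S ::= S a]
S a => load S S a   [S ::= load S S]
load S S a => load load S S S a   [S ::= load S S]
load load S S S a => load load load S S S S a   [S ::= load S S]
load load load S S S S a => load load load S a S S S a   [S ::= S a]
load load load S a S S S a => load load load fox a S S S a   [S ::= fox]
load load load fox a S S S a => load load load fox a fox S S a   [S ::= fox]
load load load fox a fox S S a => load load load fox a fox fox S a   [S ::= fox]
load load load fox a fox fox S a => load load load fox a fox fox fox a   [S ::= fox]

S => S a => load S S a => load load S S S a => load load load S S S S a => load load load S a S S S a => load load load fox a S S S a => load load load fox a fox S S a => load load load fox a fox fox S a => load load load fox a fox fox fox a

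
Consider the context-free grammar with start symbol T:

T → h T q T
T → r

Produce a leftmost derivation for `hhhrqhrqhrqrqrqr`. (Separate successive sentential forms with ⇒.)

T⇒hTqT⇒hhTqTqT⇒hhhTqTqTqT⇒hhhrqTqTqT⇒hhhrqhTqTqTqT⇒hhhrqhrqTqTqT⇒hhhrqhrqhTqTqTqT⇒hhhrqhrqhrqTqTqT⇒hhhrqhrqhrqrqTqT⇒hhhrqhrqhrqrqrqT⇒hhhrqhrqhrqrqrqr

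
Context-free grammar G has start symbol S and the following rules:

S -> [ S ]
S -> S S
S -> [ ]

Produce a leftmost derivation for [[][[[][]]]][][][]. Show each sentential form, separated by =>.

S => SS => SSS => SSSS => [S]SSS => [SS]SSS => [[]S]SSS => [[][S]]SSS => [[][[S]]]SSS => [[][[SS]]]SSS => [[][[[]S]]]SSS => [[][[[][]]]]SSS => [[][[[][]]]][]SS => [[][[[][]]]][][]S => [[][[[][]]]][][][]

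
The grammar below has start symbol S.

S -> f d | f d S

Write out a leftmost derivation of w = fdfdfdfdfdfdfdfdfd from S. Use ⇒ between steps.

S ⇒ fdS   [S -> f d S]
fdS ⇒ fdfdS   [S -> f d S]
fdfdS ⇒ fdfdfdS   [S -> f d S]
fdfdfdS ⇒ fdfdfdfdS   [S -> f d S]
fdfdfdfdS ⇒ fdfdfdfdfdS   [S -> f d S]
fdfdfdfdfdS ⇒ fdfdfdfdfdfdS   [S -> f d S]
fdfdfdfdfdfdS ⇒ fdfdfdfdfdfdfdS   [S -> f d S]
fdfdfdfdfdfdfdS ⇒ fdfdfdfdfdfdfdfdS   [S -> f d S]
fdfdfdfdfdfdfdfdS ⇒ fdfdfdfdfdfdfdfdfd   [S -> f d]

S ⇒ fdS ⇒ fdfdS ⇒ fdfdfdS ⇒ fdfdfdfdS ⇒ fdfdfdfdfdS ⇒ fdfdfdfdfdfdS ⇒ fdfdfdfdfdfdfdS ⇒ fdfdfdfdfdfdfdfdS ⇒ fdfdfdfdfdfdfdfdfd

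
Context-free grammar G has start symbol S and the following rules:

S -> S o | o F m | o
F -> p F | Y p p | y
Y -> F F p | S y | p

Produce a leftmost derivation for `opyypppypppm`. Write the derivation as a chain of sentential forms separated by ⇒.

S⇒oFm⇒oYppm⇒oFFpppm⇒opFFpppm⇒opYppFpppm⇒opFFpppFpppm⇒opyFpppFpppm⇒opyypppFpppm⇒opyypppypppm

S ⇒ oFm   [S -> o F m]
oFm ⇒ oYppm   [F -> Y p p]
oYppm ⇒ oFFpppm   [Y -> F F p]
oFFpppm ⇒ opFFpppm   [F -> p F]
opFFpppm ⇒ opYppFpppm   [F -> Y p p]
opYppFpppm ⇒ opFFpppFpppm   [Y -> F F p]
opFFpppFpppm ⇒ opyFpppFpppm   [F -> y]
opyFpppFpppm ⇒ opyypppFpppm   [F -> y]
opyypppFpppm ⇒ opyypppypppm   [F -> y]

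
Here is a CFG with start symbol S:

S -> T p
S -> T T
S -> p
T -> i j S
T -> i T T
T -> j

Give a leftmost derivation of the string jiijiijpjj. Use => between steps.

S => TT   [S -> T T]
TT => jT   [T -> j]
jT => jiTT   [T -> i T T]
jiTT => jiiTTT   [T -> i T T]
jiiTTT => jiijTT   [T -> j]
jiijTT => jiijiTTT   [T -> i T T]
jiijiTTT => jiijiijSTT   [T -> i j S]
jiijiijSTT => jiijiijpTT   [S -> p]
jiijiijpTT => jiijiijpjT   [T -> j]
jiijiijpjT => jiijiijpjj   [T -> j]

S=>TT=>jT=>jiTT=>jiiTTT=>jiijTT=>jiijiTTT=>jiijiijSTT=>jiijiijpTT=>jiijiijpjT=>jiijiijpjj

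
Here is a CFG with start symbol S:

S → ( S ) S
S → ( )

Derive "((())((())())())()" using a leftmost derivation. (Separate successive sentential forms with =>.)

S=>(S)S=>((S)S)S=>((())S)S=>((())(S)S)S=>((())((S)S)S)S=>((())((())S)S)S=>((())((())())S)S=>((())((())())())S=>((())((())())())()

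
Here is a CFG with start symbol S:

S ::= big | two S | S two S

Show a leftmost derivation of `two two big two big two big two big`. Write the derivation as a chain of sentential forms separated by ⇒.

S ⇒ S two S ⇒ S two S two S ⇒ S two S two S two S ⇒ two S two S two S two S ⇒ two two S two S two S two S ⇒ two two big two S two S two S ⇒ two two big two big two S two S ⇒ two two big two big two big two S ⇒ two two big two big two big two big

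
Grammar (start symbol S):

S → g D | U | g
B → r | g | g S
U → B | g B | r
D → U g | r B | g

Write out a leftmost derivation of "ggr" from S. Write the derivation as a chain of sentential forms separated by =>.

S => U   [S → U]
U => gB   [U → g B]
gB => ggS   [B → g S]
ggS => ggU   [S → U]
ggU => ggr   [U → r]

S => U => gB => ggS => ggU => ggr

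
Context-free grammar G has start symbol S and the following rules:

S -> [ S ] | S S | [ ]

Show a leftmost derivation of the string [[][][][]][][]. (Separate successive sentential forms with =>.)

S => SS   [S -> S S]
SS => SSS   [S -> S S]
SSS => [S]SS   [S -> [ S ]]
[S]SS => [SS]SS   [S -> S S]
[SS]SS => [SSS]SS   [S -> S S]
[SSS]SS => [SSSS]SS   [S -> S S]
[SSSS]SS => [[]SSS]SS   [S -> [ ]]
[[]SSS]SS => [[][]SS]SS   [S -> [ ]]
[[][]SS]SS => [[][][]S]SS   [S -> [ ]]
[[][][]S]SS => [[][][][]]SS   [S -> [ ]]
[[][][][]]SS => [[][][][]][]S   [S -> [ ]]
[[][][][]][]S => [[][][][]][][]   [S -> [ ]]

S=>SS=>SSS=>[S]SS=>[SS]SS=>[SSS]SS=>[SSSS]SS=>[[]SSS]SS=>[[][]SS]SS=>[[][][]S]SS=>[[][][][]]SS=>[[][][][]][]S=>[[][][][]][][]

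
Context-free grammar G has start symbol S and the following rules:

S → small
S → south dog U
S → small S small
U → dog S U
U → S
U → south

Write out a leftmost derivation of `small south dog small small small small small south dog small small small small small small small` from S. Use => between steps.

S => small S small   [S → small S small]
small S small => small south dog U small   [S → south dog U]
small south dog U small => small south dog S small   [U → S]
small south dog S small => small south dog small S small small   [S → small S small]
small south dog small S small small => small south dog small small S small small small   [S → small S small]
small south dog small small S small small small => small south dog small small small S small small small small   [S → small S small]
small south dog small small small S small small small small => small south dog small small small small S small small small small small   [S → small S small]
small south dog small small small small S small small small small small => small south dog small small small small small S small small small small small small   [S → small S small]
small south dog small small small small small S small small small small small small => small south dog small small small small small south dog U small small small small small small   [S → south dog U]
small south dog small small small small small south dog U small small small small small small => small south dog small small small small small south dog S small small small small small small   [U → S]
small south dog small small small small small south dog S small small small small small small => small south dog small small small small small south dog small small small small small small small   [S → small]

S => small S small => small south dog U small => small south dog S small => small south dog small S small small => small south dog small small S small small small => small south dog small small small S small small small small => small south dog small small small small S small small small small small => small south dog small small small small small S small small small small small small => small south dog small small small small small south dog U small small small small small small => small south dog small small small small small south dog S small small small small small small => small south dog small small small small small south dog small small small small small small small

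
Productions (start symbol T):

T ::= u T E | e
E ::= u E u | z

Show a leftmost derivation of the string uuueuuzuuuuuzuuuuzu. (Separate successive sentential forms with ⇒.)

T ⇒ uTE ⇒ uuTEE ⇒ uuuTEEE ⇒ uuueEEE ⇒ uuueuEuEE ⇒ uuueuuEuuEE ⇒ uuueuuzuuEE ⇒ uuueuuzuuuEuE ⇒ uuueuuzuuuuEuuE ⇒ uuueuuzuuuuuEuuuE ⇒ uuueuuzuuuuuzuuuE ⇒ uuueuuzuuuuuzuuuuEu ⇒ uuueuuzuuuuuzuuuuzu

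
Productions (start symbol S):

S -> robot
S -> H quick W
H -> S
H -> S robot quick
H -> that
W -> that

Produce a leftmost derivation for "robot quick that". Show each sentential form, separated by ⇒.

S ⇒ H quick W   [S -> H quick W]
H quick W ⇒ S quick W   [H -> S]
S quick W ⇒ robot quick W   [S -> robot]
robot quick W ⇒ robot quick that   [W -> that]

S ⇒ H quick W ⇒ S quick W ⇒ robot quick W ⇒ robot quick that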